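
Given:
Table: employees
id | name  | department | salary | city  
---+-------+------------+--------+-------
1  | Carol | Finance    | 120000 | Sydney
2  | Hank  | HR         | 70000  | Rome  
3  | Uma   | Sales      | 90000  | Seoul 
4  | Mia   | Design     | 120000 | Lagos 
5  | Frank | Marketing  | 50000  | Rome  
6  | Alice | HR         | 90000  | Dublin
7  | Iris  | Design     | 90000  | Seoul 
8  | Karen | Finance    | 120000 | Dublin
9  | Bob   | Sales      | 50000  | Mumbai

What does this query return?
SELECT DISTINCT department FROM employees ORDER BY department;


All 'department' values (row order): Finance, HR, Sales, Design, Marketing, HR, Design, Finance, Sales
Removing duplicates leaves 5 unique value(s).

5 values:
Design
Finance
HR
Marketing
Sales


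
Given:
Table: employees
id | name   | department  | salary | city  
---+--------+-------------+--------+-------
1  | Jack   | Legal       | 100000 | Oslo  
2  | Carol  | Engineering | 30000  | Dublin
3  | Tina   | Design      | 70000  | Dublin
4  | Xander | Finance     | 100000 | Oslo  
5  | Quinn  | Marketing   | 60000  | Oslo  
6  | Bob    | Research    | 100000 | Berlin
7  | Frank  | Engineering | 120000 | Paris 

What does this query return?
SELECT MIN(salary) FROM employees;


Salaries: 100000, 30000, 70000, 100000, 60000, 100000, 120000
MIN = 30000

30000


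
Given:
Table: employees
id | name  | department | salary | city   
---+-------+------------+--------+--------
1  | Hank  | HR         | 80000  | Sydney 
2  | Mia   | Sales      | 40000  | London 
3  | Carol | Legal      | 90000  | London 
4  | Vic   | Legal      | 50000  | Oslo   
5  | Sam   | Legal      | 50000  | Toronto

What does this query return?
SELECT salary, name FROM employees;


Projecting columns: salary, name

5 rows:
80000, Hank
40000, Mia
90000, Carol
50000, Vic
50000, Sam


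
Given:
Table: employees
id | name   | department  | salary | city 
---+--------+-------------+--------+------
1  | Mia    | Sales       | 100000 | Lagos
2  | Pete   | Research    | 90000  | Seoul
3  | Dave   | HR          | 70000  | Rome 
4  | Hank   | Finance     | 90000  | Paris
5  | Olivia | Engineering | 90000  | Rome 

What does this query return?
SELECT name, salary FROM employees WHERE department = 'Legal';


Filtering: department = 'Legal'
Matching rows: 0

Empty result set (0 rows)


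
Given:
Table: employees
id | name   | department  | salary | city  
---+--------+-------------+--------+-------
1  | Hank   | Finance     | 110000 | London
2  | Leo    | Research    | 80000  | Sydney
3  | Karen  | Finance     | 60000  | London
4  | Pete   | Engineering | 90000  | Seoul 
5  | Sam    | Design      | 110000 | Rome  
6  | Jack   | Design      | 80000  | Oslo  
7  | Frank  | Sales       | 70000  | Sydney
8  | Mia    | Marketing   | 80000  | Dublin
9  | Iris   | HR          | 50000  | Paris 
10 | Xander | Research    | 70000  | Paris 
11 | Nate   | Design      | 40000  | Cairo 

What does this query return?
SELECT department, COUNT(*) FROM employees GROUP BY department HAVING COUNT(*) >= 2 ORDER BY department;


Groups with count >= 2:
  Design: 3 -> PASS
  Finance: 2 -> PASS
  Research: 2 -> PASS
  Engineering: 1 -> filtered out
  HR: 1 -> filtered out
  Marketing: 1 -> filtered out
  Sales: 1 -> filtered out


3 groups:
Design, 3
Finance, 2
Research, 2


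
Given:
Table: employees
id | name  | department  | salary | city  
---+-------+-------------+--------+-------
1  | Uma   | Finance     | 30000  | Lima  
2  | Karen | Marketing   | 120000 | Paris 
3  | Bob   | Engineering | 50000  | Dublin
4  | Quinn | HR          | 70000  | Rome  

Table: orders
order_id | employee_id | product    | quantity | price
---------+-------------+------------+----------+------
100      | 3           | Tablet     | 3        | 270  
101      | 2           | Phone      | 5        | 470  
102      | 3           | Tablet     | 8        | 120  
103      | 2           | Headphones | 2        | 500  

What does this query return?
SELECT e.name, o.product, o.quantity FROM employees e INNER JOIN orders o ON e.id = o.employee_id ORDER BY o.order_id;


Joining employees.id = orders.employee_id:
  employee Bob (id=3) -> order Tablet
  employee Karen (id=2) -> order Phone
  employee Bob (id=3) -> order Tablet
  employee Karen (id=2) -> order Headphones


4 rows:
Bob, Tablet, 3
Karen, Phone, 5
Bob, Tablet, 8
Karen, Headphones, 2


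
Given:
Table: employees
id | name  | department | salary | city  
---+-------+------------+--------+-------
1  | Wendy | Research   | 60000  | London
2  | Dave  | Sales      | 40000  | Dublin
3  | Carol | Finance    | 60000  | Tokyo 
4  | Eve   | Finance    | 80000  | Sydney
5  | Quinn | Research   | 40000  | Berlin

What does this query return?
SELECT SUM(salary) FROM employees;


SUM(salary) = 60000 + 40000 + 60000 + 80000 + 40000 = 280000

280000


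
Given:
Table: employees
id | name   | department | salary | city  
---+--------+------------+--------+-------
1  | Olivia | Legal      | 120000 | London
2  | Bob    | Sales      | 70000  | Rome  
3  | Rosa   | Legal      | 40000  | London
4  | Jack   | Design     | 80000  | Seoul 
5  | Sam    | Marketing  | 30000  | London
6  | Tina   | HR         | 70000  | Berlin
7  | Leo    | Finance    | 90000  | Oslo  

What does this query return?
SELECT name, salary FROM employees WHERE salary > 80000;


Filtering: salary > 80000
Matching: 2 rows

2 rows:
Olivia, 120000
Leo, 90000


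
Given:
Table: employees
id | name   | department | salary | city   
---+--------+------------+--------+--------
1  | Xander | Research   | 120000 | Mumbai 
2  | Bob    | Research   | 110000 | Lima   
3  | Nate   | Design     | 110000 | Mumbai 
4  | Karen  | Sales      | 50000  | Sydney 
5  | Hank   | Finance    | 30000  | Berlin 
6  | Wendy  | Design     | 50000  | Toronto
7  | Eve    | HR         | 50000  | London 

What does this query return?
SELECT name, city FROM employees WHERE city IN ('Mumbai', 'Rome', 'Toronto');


Filtering: city IN ('Mumbai', 'Rome', 'Toronto')
Matching: 3 rows

3 rows:
Xander, Mumbai
Nate, Mumbai
Wendy, Toronto


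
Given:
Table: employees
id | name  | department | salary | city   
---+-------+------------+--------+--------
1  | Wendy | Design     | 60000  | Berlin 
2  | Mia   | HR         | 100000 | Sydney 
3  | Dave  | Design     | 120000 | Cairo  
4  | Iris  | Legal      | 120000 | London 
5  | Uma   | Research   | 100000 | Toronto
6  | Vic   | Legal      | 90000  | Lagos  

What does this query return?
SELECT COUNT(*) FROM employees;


COUNT(*) counts all rows

6


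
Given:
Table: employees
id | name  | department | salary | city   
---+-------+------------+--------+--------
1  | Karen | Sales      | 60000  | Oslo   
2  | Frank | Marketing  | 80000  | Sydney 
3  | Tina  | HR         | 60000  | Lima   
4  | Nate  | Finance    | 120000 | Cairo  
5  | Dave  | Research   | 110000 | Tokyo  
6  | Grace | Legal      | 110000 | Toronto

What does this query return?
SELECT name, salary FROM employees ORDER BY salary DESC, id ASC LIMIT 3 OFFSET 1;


Sort by salary DESC (id ASC tiebreak), then skip 1 and take 3
Rows 2 through 4

3 rows:
Dave, 110000
Grace, 110000
Frank, 80000


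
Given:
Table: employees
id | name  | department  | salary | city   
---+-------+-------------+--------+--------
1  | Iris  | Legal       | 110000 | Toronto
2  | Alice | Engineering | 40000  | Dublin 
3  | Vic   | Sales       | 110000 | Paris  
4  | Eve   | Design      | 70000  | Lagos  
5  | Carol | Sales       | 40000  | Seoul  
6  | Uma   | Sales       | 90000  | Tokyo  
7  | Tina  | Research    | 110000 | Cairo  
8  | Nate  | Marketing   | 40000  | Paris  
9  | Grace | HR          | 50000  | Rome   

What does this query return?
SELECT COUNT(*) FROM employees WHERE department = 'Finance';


Counting rows where department = 'Finance'


0


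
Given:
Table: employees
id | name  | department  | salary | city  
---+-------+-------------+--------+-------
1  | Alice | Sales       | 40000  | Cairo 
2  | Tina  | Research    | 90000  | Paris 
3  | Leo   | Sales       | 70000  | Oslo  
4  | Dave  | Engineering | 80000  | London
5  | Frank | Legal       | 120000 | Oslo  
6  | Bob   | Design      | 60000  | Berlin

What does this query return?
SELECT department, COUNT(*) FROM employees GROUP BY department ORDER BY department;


Assigning each row to its department group:
  Alice -> Sales
  Tina -> Research
  Leo -> Sales
  Dave -> Engineering
  Frank -> Legal
  Bob -> Design


5 groups:
Design, 1
Engineering, 1
Legal, 1
Research, 1
Sales, 2


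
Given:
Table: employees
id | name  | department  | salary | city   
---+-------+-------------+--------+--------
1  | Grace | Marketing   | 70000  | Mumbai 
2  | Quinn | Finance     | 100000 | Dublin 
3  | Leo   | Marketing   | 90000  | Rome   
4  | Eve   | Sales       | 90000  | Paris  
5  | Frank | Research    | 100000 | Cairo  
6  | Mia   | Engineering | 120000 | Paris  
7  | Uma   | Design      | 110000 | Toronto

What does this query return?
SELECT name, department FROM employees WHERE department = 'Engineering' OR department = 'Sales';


Filtering: department = 'Engineering' OR 'Sales'
Matching: 2 rows

2 rows:
Eve, Sales
Mia, Engineering


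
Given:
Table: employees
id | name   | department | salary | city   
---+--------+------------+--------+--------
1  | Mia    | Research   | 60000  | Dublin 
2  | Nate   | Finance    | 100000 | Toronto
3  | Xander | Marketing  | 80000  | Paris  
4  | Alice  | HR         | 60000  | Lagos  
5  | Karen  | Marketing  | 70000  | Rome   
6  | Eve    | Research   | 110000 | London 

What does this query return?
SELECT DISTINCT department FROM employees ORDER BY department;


All 'department' values (row order): Research, Finance, Marketing, HR, Marketing, Research
Removing duplicates leaves 4 unique value(s).

4 values:
Finance
HR
Marketing
Research


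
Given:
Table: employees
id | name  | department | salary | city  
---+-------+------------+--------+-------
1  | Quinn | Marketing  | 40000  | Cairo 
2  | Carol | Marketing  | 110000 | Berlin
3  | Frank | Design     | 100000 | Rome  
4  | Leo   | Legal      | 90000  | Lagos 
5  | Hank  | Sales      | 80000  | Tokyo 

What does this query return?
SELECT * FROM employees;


SELECT * returns all 5 rows with all columns

5 rows:
1, Quinn, Marketing, 40000, Cairo
2, Carol, Marketing, 110000, Berlin
3, Frank, Design, 100000, Rome
4, Leo, Legal, 90000, Lagos
5, Hank, Sales, 80000, Tokyo


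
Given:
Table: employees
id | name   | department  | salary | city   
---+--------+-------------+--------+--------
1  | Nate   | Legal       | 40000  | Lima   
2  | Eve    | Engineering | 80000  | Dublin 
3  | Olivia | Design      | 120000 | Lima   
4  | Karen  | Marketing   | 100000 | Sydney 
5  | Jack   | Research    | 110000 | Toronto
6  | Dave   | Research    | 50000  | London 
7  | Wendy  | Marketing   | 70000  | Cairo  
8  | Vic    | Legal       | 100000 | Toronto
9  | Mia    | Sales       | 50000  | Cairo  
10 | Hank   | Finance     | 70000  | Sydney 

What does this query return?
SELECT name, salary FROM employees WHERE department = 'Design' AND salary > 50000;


Filtering: department = 'Design' AND salary > 50000
Matching: 1 rows

1 rows:
Olivia, 120000


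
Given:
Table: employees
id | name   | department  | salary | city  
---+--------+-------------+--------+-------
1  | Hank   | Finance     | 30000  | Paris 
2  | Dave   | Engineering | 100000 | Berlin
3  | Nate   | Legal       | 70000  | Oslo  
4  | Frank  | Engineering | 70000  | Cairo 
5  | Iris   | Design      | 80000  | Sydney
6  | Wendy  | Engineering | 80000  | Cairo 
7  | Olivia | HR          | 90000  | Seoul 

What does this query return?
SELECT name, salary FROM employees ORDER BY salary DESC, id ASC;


Sorting by salary DESC, then id ASC for ties

7 rows:
Dave, 100000
Olivia, 90000
Iris, 80000
Wendy, 80000
Nate, 70000
Frank, 70000
Hank, 30000


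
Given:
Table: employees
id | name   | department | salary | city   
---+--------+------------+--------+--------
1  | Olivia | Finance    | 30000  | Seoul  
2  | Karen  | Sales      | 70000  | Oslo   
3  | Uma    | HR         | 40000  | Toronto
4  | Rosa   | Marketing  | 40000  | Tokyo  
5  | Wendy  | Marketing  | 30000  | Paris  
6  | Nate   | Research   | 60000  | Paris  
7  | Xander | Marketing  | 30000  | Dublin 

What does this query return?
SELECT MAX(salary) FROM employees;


Salaries: 30000, 70000, 40000, 40000, 30000, 60000, 30000
MAX = 70000

70000


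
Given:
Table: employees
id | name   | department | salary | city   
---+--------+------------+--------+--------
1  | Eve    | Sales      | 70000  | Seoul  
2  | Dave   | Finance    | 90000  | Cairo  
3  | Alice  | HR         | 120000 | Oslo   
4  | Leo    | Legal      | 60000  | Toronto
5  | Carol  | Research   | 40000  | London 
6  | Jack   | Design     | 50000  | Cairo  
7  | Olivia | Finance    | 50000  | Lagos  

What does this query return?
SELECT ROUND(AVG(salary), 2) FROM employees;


SUM(salary) = 480000
COUNT = 7
ROUND(AVG, 2) = ROUND(480000 / 7, 2) = 68571.43

68571.43


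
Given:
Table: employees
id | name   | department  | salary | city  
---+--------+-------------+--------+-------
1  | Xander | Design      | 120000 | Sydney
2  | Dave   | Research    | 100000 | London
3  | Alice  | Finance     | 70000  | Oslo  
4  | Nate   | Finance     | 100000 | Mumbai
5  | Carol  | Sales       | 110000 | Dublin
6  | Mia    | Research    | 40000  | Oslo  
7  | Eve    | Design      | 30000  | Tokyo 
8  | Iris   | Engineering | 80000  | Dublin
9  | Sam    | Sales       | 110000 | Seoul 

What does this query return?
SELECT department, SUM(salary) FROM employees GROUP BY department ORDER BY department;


Summing salary within each department:
  Design: 120000 + 30000 = 150000
  Engineering: 80000 = 80000
  Finance: 70000 + 100000 = 170000
  Research: 100000 + 40000 = 140000
  Sales: 110000 + 110000 = 220000


5 groups:
Design, 150000
Engineering, 80000
Finance, 170000
Research, 140000
Sales, 220000


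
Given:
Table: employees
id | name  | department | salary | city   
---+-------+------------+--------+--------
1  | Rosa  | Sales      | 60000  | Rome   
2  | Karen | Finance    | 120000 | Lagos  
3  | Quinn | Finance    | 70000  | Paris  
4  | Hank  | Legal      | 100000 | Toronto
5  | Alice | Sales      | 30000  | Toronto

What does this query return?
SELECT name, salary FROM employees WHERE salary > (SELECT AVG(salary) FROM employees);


Subquery: AVG(salary) = 76000.0
Filtering: salary > 76000.0
  Karen (120000) -> MATCH
  Hank (100000) -> MATCH


2 rows:
Karen, 120000
Hank, 100000


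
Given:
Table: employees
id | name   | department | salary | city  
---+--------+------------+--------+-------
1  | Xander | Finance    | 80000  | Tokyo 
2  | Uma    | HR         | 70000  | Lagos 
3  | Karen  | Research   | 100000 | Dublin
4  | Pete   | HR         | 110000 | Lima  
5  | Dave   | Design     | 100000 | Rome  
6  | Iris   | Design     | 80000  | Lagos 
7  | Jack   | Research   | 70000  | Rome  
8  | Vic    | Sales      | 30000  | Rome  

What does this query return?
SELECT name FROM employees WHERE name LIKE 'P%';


LIKE 'P%' matches names starting with 'P'
Matching: 1

1 rows:
Pete


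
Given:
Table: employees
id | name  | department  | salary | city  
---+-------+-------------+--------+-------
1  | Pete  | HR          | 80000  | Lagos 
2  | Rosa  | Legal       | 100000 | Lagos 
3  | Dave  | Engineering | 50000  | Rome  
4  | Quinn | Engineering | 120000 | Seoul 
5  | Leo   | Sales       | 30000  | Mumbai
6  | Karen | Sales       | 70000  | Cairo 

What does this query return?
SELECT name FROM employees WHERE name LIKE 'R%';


LIKE 'R%' matches names starting with 'R'
Matching: 1

1 rows:
Rosa


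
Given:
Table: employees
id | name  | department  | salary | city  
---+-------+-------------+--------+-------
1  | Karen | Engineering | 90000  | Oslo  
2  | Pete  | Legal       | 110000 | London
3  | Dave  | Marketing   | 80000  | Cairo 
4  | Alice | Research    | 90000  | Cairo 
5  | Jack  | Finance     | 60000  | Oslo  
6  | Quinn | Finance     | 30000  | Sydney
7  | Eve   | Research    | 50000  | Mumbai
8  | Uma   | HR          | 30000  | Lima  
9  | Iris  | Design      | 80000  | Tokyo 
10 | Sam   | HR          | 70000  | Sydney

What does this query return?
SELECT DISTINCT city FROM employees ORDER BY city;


All 'city' values (row order): Oslo, London, Cairo, Cairo, Oslo, Sydney, Mumbai, Lima, Tokyo, Sydney
Removing duplicates leaves 7 unique value(s).

7 values:
Cairo
Lima
London
Mumbai
Oslo
Sydney
Tokyo


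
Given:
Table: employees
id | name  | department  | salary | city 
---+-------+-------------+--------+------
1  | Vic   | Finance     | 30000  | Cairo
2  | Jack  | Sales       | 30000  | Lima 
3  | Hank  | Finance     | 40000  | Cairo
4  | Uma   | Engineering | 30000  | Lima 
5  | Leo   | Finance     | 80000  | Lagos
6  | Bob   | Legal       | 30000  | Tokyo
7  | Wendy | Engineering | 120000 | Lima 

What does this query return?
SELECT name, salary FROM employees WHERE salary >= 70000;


Filtering: salary >= 70000
Matching: 2 rows

2 rows:
Leo, 80000
Wendy, 120000


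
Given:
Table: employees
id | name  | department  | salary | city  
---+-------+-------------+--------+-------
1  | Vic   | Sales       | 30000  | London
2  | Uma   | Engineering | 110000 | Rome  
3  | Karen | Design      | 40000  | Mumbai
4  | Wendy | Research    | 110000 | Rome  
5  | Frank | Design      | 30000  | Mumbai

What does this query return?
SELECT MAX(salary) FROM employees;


Salaries: 30000, 110000, 40000, 110000, 30000
MAX = 110000

110000


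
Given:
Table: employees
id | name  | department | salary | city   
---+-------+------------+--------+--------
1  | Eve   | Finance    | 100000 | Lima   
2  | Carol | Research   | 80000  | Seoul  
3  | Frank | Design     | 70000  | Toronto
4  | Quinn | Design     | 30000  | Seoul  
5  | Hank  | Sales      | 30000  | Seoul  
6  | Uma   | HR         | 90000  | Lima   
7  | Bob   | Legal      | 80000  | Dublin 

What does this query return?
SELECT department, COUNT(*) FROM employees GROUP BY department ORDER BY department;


Assigning each row to its department group:
  Eve -> Finance
  Carol -> Research
  Frank -> Design
  Quinn -> Design
  Hank -> Sales
  Uma -> HR
  Bob -> Legal


6 groups:
Design, 2
Finance, 1
HR, 1
Legal, 1
Research, 1
Sales, 1


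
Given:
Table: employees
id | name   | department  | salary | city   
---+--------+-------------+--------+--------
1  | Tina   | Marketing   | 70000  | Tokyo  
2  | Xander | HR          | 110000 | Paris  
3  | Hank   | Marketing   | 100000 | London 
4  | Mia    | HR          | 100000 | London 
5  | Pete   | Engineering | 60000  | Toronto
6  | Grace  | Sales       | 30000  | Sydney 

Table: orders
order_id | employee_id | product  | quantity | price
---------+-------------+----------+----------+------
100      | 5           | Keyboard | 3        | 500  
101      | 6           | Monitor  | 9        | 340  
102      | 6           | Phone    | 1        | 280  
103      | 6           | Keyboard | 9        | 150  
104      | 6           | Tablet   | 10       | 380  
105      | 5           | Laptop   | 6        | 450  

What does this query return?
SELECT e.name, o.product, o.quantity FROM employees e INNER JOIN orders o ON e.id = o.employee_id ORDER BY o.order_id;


Joining employees.id = orders.employee_id:
  employee Pete (id=5) -> order Keyboard
  employee Grace (id=6) -> order Monitor
  employee Grace (id=6) -> order Phone
  employee Grace (id=6) -> order Keyboard
  employee Grace (id=6) -> order Tablet
  employee Pete (id=5) -> order Laptop


6 rows:
Pete, Keyboard, 3
Grace, Monitor, 9
Grace, Phone, 1
Grace, Keyboard, 9
Grace, Tablet, 10
Pete, Laptop, 6


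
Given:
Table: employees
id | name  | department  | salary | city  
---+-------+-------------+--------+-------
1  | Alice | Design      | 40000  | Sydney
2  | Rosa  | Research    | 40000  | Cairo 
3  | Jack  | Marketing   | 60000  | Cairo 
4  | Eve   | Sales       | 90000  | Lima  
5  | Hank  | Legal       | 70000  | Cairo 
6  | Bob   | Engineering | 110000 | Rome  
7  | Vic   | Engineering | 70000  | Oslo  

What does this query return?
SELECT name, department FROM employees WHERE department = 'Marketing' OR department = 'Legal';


Filtering: department = 'Marketing' OR 'Legal'
Matching: 2 rows

2 rows:
Jack, Marketing
Hank, Legal


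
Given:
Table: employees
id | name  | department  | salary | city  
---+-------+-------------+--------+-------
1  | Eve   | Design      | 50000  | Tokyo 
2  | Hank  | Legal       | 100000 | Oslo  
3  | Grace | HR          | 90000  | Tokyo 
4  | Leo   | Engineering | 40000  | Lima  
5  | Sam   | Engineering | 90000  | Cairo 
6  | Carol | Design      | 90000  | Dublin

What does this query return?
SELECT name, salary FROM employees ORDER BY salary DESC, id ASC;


Sorting by salary DESC, then id ASC for ties

6 rows:
Hank, 100000
Grace, 90000
Sam, 90000
Carol, 90000
Eve, 50000
Leo, 40000


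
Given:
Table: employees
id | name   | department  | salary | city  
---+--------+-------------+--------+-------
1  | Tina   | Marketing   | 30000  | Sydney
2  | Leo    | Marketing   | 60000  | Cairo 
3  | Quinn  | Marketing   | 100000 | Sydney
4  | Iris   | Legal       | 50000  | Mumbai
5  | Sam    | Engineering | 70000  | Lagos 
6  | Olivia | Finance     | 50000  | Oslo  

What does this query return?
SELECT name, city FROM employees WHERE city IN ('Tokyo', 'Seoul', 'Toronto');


Filtering: city IN ('Tokyo', 'Seoul', 'Toronto')
Matching: 0 rows

Empty result set (0 rows)


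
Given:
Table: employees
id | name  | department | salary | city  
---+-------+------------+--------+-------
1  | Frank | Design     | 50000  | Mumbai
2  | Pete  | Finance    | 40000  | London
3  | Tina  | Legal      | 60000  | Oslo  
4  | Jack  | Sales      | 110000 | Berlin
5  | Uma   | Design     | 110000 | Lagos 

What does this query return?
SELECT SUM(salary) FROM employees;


SUM(salary) = 50000 + 40000 + 60000 + 110000 + 110000 = 370000

370000


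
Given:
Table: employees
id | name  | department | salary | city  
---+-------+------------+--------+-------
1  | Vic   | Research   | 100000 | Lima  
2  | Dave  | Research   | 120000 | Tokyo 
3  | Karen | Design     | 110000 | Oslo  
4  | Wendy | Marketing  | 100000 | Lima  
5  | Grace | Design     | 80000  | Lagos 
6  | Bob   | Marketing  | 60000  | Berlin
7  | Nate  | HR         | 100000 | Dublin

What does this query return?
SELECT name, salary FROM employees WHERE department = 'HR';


Filtering: department = 'HR'
Matching rows: 1

1 rows:
Nate, 100000


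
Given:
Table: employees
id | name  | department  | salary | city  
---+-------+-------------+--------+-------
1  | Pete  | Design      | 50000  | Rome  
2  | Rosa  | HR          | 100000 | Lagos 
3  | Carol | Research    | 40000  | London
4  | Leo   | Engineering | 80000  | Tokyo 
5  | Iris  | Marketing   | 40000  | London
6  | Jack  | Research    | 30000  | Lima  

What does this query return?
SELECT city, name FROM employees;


Projecting columns: city, name

6 rows:
Rome, Pete
Lagos, Rosa
London, Carol
Tokyo, Leo
London, Iris
Lima, Jack


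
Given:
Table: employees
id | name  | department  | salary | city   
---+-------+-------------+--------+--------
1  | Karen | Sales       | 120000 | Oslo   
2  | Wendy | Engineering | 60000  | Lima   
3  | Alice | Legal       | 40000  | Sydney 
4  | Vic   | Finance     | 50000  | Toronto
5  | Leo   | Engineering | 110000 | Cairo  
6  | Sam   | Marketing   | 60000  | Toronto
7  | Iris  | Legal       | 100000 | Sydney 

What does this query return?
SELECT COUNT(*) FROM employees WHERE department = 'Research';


Counting rows where department = 'Research'


0


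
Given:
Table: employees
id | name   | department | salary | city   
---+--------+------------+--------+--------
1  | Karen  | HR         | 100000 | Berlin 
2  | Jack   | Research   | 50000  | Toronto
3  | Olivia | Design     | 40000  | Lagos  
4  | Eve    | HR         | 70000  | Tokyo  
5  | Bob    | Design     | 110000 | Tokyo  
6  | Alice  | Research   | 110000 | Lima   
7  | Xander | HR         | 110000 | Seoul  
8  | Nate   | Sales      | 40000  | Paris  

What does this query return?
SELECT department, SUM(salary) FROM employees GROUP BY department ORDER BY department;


Summing salary within each department:
  Design: 40000 + 110000 = 150000
  HR: 100000 + 70000 + 110000 = 280000
  Research: 50000 + 110000 = 160000
  Sales: 40000 = 40000


4 groups:
Design, 150000
HR, 280000
Research, 160000
Sales, 40000


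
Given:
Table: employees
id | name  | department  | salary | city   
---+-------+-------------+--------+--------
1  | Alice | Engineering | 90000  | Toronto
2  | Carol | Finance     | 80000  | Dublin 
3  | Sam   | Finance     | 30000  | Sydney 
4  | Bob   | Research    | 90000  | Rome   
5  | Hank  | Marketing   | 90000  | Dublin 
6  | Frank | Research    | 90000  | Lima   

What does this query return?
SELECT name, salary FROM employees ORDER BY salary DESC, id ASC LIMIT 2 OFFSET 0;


Sort by salary DESC (id ASC tiebreak), then skip 0 and take 2
Rows 1 through 2

2 rows:
Alice, 90000
Bob, 90000


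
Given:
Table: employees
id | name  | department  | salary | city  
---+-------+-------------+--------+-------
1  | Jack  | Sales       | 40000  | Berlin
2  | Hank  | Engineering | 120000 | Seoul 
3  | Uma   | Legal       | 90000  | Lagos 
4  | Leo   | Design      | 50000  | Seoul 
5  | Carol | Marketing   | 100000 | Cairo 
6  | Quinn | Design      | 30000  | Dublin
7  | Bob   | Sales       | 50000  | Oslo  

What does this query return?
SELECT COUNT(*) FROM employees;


COUNT(*) counts all rows

7


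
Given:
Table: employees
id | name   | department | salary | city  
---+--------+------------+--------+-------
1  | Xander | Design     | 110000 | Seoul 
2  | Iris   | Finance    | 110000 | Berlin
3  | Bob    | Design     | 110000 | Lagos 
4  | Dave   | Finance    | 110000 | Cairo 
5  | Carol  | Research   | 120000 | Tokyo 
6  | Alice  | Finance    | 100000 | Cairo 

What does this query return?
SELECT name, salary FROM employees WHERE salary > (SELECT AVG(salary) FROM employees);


Subquery: AVG(salary) = 110000.0
Filtering: salary > 110000.0
  Carol (120000) -> MATCH


1 rows:
Carol, 120000


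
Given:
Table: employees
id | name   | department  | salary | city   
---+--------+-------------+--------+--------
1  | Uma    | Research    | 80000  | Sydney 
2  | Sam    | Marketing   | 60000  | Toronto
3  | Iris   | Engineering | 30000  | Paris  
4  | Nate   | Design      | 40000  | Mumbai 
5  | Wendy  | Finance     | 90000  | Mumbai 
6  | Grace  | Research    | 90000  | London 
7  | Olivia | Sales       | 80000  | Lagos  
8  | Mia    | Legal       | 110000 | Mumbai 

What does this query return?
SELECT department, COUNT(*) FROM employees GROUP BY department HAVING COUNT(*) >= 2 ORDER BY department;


Groups with count >= 2:
  Research: 2 -> PASS
  Design: 1 -> filtered out
  Engineering: 1 -> filtered out
  Finance: 1 -> filtered out
  Legal: 1 -> filtered out
  Marketing: 1 -> filtered out
  Sales: 1 -> filtered out


1 groups:
Research, 2


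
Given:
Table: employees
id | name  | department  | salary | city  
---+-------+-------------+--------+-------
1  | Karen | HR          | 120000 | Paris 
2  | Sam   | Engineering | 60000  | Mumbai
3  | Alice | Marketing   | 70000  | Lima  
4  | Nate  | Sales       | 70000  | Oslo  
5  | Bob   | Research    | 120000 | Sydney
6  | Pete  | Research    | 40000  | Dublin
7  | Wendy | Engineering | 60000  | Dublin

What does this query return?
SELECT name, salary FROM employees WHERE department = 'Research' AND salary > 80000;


Filtering: department = 'Research' AND salary > 80000
Matching: 1 rows

1 rows:
Bob, 120000


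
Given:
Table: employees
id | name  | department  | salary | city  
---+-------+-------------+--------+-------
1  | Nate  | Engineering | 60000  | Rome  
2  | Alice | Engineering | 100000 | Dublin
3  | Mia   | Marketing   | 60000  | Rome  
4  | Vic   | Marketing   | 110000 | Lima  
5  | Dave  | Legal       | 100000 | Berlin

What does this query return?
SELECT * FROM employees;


SELECT * returns all 5 rows with all columns

5 rows:
1, Nate, Engineering, 60000, Rome
2, Alice, Engineering, 100000, Dublin
3, Mia, Marketing, 60000, Rome
4, Vic, Marketing, 110000, Lima
5, Dave, Legal, 100000, Berlin


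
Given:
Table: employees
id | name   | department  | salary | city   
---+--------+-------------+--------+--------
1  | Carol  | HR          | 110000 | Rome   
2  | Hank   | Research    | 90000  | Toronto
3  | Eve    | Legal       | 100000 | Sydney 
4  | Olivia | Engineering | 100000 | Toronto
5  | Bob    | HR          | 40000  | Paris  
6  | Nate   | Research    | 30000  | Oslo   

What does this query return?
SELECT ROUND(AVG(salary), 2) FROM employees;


SUM(salary) = 470000
COUNT = 6
ROUND(AVG, 2) = ROUND(470000 / 6, 2) = 78333.33

78333.33


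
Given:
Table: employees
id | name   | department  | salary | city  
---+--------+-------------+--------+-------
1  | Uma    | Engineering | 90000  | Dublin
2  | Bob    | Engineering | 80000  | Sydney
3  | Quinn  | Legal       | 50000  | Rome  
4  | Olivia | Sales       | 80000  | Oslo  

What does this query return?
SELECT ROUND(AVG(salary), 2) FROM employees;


SUM(salary) = 300000
COUNT = 4
ROUND(AVG, 2) = ROUND(300000 / 4, 2) = 75000.0

75000.0


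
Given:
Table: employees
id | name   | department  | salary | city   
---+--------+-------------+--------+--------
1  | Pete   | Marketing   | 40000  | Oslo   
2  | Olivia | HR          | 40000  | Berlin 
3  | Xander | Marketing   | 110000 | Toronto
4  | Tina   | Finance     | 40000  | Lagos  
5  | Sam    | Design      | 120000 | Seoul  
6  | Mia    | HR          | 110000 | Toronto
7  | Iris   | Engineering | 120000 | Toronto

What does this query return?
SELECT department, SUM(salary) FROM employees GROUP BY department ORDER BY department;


Summing salary within each department:
  Design: 120000 = 120000
  Engineering: 120000 = 120000
  Finance: 40000 = 40000
  HR: 40000 + 110000 = 150000
  Marketing: 40000 + 110000 = 150000


5 groups:
Design, 120000
Engineering, 120000
Finance, 40000
HR, 150000
Marketing, 150000


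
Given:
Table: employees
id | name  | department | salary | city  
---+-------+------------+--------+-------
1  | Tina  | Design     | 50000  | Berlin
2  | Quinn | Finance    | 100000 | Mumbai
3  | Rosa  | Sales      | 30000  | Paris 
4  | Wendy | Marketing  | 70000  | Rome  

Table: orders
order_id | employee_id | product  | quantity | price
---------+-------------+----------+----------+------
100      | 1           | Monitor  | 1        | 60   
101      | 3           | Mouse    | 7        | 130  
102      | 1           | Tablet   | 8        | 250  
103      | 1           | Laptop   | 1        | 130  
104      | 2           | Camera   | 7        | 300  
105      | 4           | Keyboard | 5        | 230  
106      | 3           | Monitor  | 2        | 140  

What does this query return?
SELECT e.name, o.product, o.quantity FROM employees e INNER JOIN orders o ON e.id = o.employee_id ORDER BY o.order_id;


Joining employees.id = orders.employee_id:
  employee Tina (id=1) -> order Monitor
  employee Rosa (id=3) -> order Mouse
  employee Tina (id=1) -> order Tablet
  employee Tina (id=1) -> order Laptop
  employee Quinn (id=2) -> order Camera
  employee Wendy (id=4) -> order Keyboard
  employee Rosa (id=3) -> order Monitor


7 rows:
Tina, Monitor, 1
Rosa, Mouse, 7
Tina, Tablet, 8
Tina, Laptop, 1
Quinn, Camera, 7
Wendy, Keyboard, 5
Rosa, Monitor, 2


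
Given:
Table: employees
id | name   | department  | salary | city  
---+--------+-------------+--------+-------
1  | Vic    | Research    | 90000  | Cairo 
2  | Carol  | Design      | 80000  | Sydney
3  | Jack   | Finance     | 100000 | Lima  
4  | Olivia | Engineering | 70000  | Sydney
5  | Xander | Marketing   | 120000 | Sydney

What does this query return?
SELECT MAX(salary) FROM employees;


Salaries: 90000, 80000, 100000, 70000, 120000
MAX = 120000

120000


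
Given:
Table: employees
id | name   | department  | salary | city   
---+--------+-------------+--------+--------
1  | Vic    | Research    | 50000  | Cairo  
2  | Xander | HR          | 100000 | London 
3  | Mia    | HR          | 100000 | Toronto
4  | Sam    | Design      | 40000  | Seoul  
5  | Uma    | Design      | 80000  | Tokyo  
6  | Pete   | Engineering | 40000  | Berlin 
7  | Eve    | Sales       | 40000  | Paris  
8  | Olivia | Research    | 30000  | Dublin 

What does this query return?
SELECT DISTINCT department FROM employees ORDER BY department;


All 'department' values (row order): Research, HR, HR, Design, Design, Engineering, Sales, Research
Removing duplicates leaves 5 unique value(s).

5 values:
Design
Engineering
HR
Research
Sales


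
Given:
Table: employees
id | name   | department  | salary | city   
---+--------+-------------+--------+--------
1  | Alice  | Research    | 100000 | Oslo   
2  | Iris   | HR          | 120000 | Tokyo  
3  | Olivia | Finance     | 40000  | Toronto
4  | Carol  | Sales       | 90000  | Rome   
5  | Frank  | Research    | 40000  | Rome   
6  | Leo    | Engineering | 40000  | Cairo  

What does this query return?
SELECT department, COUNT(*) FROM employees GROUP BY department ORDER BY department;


Assigning each row to its department group:
  Alice -> Research
  Iris -> HR
  Olivia -> Finance
  Carol -> Sales
  Frank -> Research
  Leo -> Engineering


5 groups:
Engineering, 1
Finance, 1
HR, 1
Research, 2
Sales, 1


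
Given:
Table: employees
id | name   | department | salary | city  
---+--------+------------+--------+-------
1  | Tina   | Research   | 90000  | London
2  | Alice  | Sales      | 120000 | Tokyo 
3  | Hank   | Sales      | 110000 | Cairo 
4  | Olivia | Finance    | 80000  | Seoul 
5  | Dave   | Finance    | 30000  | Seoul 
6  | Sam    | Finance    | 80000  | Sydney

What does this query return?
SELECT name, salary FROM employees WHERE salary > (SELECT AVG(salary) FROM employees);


Subquery: AVG(salary) = 85000.0
Filtering: salary > 85000.0
  Tina (90000) -> MATCH
  Alice (120000) -> MATCH
  Hank (110000) -> MATCH


3 rows:
Tina, 90000
Alice, 120000
Hank, 110000


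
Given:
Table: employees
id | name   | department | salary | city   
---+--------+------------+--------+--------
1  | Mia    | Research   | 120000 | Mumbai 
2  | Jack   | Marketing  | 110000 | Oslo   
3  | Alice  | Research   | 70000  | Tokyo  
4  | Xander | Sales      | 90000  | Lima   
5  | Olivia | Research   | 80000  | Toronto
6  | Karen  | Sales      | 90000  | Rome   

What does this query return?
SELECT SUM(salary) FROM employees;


SUM(salary) = 120000 + 110000 + 70000 + 90000 + 80000 + 90000 = 560000

560000


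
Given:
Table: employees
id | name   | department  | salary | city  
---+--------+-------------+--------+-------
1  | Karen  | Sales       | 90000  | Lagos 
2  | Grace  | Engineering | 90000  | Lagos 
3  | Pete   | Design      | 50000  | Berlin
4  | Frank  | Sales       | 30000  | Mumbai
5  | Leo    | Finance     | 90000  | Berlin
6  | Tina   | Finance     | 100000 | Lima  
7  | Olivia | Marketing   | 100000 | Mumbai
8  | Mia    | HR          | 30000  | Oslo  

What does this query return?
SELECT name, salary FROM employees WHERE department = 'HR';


Filtering: department = 'HR'
Matching rows: 1

1 rows:
Mia, 30000


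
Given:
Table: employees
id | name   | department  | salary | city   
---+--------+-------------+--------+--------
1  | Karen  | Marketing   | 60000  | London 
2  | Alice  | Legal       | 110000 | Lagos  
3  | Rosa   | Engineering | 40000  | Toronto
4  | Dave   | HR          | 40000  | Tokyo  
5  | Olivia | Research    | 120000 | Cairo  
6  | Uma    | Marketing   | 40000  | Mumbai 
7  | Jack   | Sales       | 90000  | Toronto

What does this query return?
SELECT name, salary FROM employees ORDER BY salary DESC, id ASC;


Sorting by salary DESC, then id ASC for ties

7 rows:
Olivia, 120000
Alice, 110000
Jack, 90000
Karen, 60000
Rosa, 40000
Dave, 40000
Uma, 40000


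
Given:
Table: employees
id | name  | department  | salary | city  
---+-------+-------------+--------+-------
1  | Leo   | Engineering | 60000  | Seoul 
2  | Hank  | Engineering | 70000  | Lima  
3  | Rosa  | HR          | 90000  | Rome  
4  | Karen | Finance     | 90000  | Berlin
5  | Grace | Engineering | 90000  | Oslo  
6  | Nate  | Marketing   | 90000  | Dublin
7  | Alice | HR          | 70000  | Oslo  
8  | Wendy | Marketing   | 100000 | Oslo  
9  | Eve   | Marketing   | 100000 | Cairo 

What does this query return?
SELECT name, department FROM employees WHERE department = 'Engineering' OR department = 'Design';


Filtering: department = 'Engineering' OR 'Design'
Matching: 3 rows

3 rows:
Leo, Engineering
Hank, Engineering
Grace, Engineering


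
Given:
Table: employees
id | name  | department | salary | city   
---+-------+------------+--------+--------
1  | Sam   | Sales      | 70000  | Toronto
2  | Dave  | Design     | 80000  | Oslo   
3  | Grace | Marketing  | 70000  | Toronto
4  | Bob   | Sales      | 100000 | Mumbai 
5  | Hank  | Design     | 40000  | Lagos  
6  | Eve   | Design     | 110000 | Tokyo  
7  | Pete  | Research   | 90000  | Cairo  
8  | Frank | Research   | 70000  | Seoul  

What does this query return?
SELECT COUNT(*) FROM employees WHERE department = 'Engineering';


Counting rows where department = 'Engineering'


0


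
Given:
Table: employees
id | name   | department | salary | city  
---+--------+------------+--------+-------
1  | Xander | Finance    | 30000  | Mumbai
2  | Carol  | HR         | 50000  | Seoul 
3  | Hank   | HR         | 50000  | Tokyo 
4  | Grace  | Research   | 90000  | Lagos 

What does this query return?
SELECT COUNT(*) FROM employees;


COUNT(*) counts all rows

4


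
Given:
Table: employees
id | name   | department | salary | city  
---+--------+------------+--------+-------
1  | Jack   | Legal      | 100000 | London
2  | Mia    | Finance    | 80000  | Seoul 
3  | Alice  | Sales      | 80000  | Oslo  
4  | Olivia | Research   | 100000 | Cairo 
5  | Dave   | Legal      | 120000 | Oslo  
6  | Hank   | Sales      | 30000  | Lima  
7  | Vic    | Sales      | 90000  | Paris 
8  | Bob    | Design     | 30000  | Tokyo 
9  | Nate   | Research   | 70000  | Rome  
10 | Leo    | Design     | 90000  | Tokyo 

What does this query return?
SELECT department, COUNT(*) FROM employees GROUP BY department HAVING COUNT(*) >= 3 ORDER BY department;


Groups with count >= 3:
  Sales: 3 -> PASS
  Design: 2 -> filtered out
  Finance: 1 -> filtered out
  Legal: 2 -> filtered out
  Research: 2 -> filtered out


1 groups:
Sales, 3


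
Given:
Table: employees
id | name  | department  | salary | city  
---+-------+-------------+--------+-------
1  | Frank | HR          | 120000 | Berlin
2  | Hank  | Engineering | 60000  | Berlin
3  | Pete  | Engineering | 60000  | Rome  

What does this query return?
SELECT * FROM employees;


SELECT * returns all 3 rows with all columns

3 rows:
1, Frank, HR, 120000, Berlin
2, Hank, Engineering, 60000, Berlin
3, Pete, Engineering, 60000, Rome


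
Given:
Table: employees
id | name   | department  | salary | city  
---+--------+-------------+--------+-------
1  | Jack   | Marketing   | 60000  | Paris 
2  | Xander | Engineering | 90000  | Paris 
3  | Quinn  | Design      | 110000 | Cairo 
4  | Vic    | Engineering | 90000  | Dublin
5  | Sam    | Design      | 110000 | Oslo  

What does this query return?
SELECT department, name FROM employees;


Projecting columns: department, name

5 rows:
Marketing, Jack
Engineering, Xander
Design, Quinn
Engineering, Vic
Design, Sam


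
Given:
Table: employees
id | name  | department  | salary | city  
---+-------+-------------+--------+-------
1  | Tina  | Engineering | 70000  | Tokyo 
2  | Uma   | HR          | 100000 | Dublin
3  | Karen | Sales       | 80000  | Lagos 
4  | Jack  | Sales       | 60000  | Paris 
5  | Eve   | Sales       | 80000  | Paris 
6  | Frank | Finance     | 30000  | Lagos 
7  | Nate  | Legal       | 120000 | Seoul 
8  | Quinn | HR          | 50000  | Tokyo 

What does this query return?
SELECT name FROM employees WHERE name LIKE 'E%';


LIKE 'E%' matches names starting with 'E'
Matching: 1

1 rows:
Eve
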